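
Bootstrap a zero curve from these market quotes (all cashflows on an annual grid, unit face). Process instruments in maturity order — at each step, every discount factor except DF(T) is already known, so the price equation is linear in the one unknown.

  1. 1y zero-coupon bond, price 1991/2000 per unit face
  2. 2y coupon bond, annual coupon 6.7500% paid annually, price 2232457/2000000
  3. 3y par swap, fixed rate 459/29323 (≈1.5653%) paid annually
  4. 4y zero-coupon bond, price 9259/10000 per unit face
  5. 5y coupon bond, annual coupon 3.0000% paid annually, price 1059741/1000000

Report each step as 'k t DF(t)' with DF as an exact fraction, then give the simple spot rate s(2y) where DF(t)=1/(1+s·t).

step 1 [1y] zero: DF = P = 1991/2000 ≈ 0.995500
step 2 [2y] bond c/1=27/400: DF=(2232457/2000000 − 27/400·(0.995500))/(1+27/400) = 9827/10000 ≈ 0.982700
step 3 [3y] swap r/1=459/29323: DF=(1 − 459/29323·(0.995500+0.982700))/(1+459/29323) = 9541/10000 ≈ 0.954100
step 4 [4y] zero: DF = P = 9259/10000 ≈ 0.925900
step 5 [5y] bond c/1=3/100: DF=(1059741/1000000 − 3/100·(0.995500+0.982700+0.954100+0.925900))/(1+3/100) = 1833/2000 ≈ 0.916500

1 1 1991/2000
2 2 9827/10000
3 3 9541/10000
4 4 9259/10000
5 5 1833/2000
s(2y) = (1/(9827/10000) − 1)/(2) = 173/19654 ≈ 0.8802%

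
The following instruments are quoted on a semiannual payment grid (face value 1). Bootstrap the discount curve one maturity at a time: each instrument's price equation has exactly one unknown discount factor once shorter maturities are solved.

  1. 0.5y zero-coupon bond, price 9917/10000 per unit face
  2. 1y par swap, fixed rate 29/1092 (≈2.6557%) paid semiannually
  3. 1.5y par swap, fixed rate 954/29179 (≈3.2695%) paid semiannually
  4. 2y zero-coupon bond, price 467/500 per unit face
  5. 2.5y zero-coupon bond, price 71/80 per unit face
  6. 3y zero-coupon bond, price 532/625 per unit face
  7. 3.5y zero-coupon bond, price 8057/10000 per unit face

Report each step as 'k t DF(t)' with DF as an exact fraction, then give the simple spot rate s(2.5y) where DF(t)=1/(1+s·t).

1 1/2 9917/10000
2 1 9739/10000
3 3/2 9523/10000
4 2 467/500
5 5/2 71/80
6 3 532/625
7 7/2 8057/10000
s(2.5y) = (1/(71/80) − 1)/(5/2) = 18/355 ≈ 5.0704%

step 1 [0.5y] zero: DF = P = 9917/10000 ≈ 0.991700
step 2 [1y] swap r/2=29/2184: DF=(1 − 29/2184·(0.991700))/(1+29/2184) = 9739/10000 ≈ 0.973900
step 3 [1.5y] swap r/2=477/29179: DF=(1 − 477/29179·(0.991700+0.973900))/(1+477/29179) = 9523/10000 ≈ 0.952300
step 4 [2y] zero: DF = P = 467/500 ≈ 0.934000
step 5 [2.5y] zero: DF = P = 71/80 ≈ 0.887500
step 6 [3y] zero: DF = P = 532/625 ≈ 0.851200
step 7 [3.5y] zero: DF = P = 8057/10000 ≈ 0.805700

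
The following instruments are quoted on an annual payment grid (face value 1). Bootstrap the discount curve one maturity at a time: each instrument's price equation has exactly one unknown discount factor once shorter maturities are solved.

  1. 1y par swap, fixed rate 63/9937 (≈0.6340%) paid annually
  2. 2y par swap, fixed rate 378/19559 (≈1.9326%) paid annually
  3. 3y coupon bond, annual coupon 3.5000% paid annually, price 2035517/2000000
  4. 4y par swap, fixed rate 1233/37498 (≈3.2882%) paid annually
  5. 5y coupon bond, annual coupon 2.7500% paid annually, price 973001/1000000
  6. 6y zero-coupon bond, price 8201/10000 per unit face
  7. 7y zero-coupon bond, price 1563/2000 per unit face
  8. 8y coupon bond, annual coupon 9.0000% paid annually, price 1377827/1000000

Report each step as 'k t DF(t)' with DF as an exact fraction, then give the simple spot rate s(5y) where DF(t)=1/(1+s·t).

1 1 9937/10000
2 2 4811/5000
3 3 2293/2500
4 4 8767/10000
5 5 4233/5000
6 6 8201/10000
7 7 1563/2000
8 8 7523/10000
s(5y) = (1/(4233/5000) − 1)/(5) = 767/21165 ≈ 3.6239%

step 1 [1y] swap r/1=63/9937: DF=(1 − 63/9937·(0))/(1+63/9937) = 9937/10000 ≈ 0.993700
step 2 [2y] swap r/1=378/19559: DF=(1 − 378/19559·(0.993700))/(1+378/19559) = 4811/5000 ≈ 0.962200
step 3 [3y] bond c/1=7/200: DF=(2035517/2000000 − 7/200·(0.993700+0.962200))/(1+7/200) = 2293/2500 ≈ 0.917200
step 4 [4y] swap r/1=1233/37498: DF=(1 − 1233/37498·(0.993700+0.962200+0.917200))/(1+1233/37498) = 8767/10000 ≈ 0.876700
step 5 [5y] bond c/1=11/400: DF=(973001/1000000 − 11/400·(0.993700+0.962200+0.917200+0.876700))/(1+11/400) = 4233/5000 ≈ 0.846600
step 6 [6y] zero: DF = P = 8201/10000 ≈ 0.820100
step 7 [7y] zero: DF = P = 1563/2000 ≈ 0.781500
step 8 [8y] bond c/1=9/100: DF=(1377827/1000000 − 9/100·(0.993700+0.962200+0.917200+0.876700+0.846600+0.820100+0.781500))/(1+9/100) = 7523/10000 ≈ 0.752300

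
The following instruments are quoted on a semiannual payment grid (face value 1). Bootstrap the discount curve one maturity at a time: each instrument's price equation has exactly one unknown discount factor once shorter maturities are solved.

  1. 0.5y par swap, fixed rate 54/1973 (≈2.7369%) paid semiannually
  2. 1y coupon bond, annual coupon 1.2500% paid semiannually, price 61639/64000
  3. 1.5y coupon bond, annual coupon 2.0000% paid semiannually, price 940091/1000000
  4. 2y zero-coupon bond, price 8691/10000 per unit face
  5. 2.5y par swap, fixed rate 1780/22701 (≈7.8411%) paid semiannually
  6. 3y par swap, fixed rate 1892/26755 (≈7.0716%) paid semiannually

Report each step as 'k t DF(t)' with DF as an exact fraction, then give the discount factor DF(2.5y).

1 1/2 1973/2000
2 1 951/1000
3 3/2 2279/2500
4 2 8691/10000
5 5/2 411/500
6 3 2027/2500
DF(2.5y) = 411/500 ≈ 0.822000

step 1 [0.5y] swap r/2=27/1973: DF=(1 − 27/1973·(0))/(1+27/1973) = 1973/2000 ≈ 0.986500
step 2 [1y] bond c/2=1/160: DF=(61639/64000 − 1/160·(0.986500))/(1+1/160) = 951/1000 ≈ 0.951000
step 3 [1.5y] bond c/2=1/100: DF=(940091/1000000 − 1/100·(0.986500+0.951000))/(1+1/100) = 2279/2500 ≈ 0.911600
step 4 [2y] zero: DF = P = 8691/10000 ≈ 0.869100
step 5 [2.5y] swap r/2=890/22701: DF=(1 − 890/22701·(0.986500+0.951000+0.911600+0.869100))/(1+890/22701) = 411/500 ≈ 0.822000
step 6 [3y] swap r/2=946/26755: DF=(1 − 946/26755·(0.986500+0.951000+0.911600+0.869100+0.822000))/(1+946/26755) = 2027/2500 ≈ 0.810800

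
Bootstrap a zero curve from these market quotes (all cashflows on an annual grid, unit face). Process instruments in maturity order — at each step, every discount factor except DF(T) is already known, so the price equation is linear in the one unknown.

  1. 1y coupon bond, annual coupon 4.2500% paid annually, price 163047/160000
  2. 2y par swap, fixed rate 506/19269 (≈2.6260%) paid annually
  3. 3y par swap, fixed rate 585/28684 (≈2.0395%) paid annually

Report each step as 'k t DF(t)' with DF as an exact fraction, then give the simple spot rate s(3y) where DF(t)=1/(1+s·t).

1 1 391/400
2 2 4747/5000
3 3 1883/2000
s(3y) = (1/(1883/2000) − 1)/(3) = 39/1883 ≈ 2.0712%

step 1 [1y] bond c/1=17/400: DF=(163047/160000 − 17/400·(0))/(1+17/400) = 391/400 ≈ 0.977500
step 2 [2y] swap r/1=506/19269: DF=(1 − 506/19269·(0.977500))/(1+506/19269) = 4747/5000 ≈ 0.949400
step 3 [3y] swap r/1=585/28684: DF=(1 − 585/28684·(0.977500+0.949400))/(1+585/28684) = 1883/2000 ≈ 0.941500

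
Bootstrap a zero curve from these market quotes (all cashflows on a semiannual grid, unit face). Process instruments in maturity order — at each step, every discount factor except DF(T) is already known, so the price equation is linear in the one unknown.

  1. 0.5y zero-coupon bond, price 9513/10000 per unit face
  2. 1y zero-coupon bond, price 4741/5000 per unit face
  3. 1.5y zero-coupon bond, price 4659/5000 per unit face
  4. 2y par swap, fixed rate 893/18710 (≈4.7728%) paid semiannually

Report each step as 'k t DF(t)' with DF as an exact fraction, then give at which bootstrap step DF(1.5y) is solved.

step 1 [0.5y] zero: DF = P = 9513/10000 ≈ 0.951300
step 2 [1y] zero: DF = P = 4741/5000 ≈ 0.948200
step 3 [1.5y] zero: DF = P = 4659/5000 ≈ 0.931800
step 4 [2y] swap r/2=893/37420: DF=(1 − 893/37420·(0.951300+0.948200+0.931800))/(1+893/37420) = 9107/10000 ≈ 0.910700

1 1/2 9513/10000
2 1 4741/5000
3 3/2 4659/5000
4 2 9107/10000
DF(1.5y) is solved at step 3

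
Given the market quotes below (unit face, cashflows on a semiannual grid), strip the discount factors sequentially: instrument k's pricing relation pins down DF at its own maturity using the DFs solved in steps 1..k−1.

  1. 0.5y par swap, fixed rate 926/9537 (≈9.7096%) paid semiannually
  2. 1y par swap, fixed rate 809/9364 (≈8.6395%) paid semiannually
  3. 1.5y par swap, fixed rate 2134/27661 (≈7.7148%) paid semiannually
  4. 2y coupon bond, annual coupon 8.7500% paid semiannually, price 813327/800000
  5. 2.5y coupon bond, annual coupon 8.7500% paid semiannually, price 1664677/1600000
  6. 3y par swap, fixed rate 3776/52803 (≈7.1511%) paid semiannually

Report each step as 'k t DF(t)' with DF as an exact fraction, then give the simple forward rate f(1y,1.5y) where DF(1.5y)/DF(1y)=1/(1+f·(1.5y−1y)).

step 1 [0.5y] swap r/2=463/9537: DF=(1 − 463/9537·(0))/(1+463/9537) = 9537/10000 ≈ 0.953700
step 2 [1y] swap r/2=809/18728: DF=(1 − 809/18728·(0.953700))/(1+809/18728) = 9191/10000 ≈ 0.919100
step 3 [1.5y] swap r/2=1067/27661: DF=(1 − 1067/27661·(0.953700+0.919100))/(1+1067/27661) = 8933/10000 ≈ 0.893300
step 4 [2y] bond c/2=7/160: DF=(813327/800000 − 7/160·(0.953700+0.919100+0.893300))/(1+7/160) = 8581/10000 ≈ 0.858100
step 5 [2.5y] bond c/2=7/160: DF=(1664677/1600000 − 7/160·(0.953700+0.919100+0.893300+0.858100))/(1+7/160) = 8449/10000 ≈ 0.844900
step 6 [3y] swap r/2=1888/52803: DF=(1 − 1888/52803·(0.953700+0.919100+0.893300+0.858100+0.844900))/(1+1888/52803) = 507/625 ≈ 0.811200

1 1/2 9537/10000
2 1 9191/10000
3 3/2 8933/10000
4 2 8581/10000
5 5/2 8449/10000
6 3 507/625
f(1y,1.5y) = ((9191/10000)/(8933/10000) − 1)/(1/2) = 516/8933 ≈ 5.7763%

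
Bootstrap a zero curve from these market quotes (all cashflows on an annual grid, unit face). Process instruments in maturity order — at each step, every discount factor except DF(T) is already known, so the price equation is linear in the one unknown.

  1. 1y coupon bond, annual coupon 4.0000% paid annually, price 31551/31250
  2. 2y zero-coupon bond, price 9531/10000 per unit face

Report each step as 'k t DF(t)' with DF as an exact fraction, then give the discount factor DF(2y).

step 1 [1y] bond c/1=1/25: DF=(31551/31250 − 1/25·(0))/(1+1/25) = 2427/2500 ≈ 0.970800
step 2 [2y] zero: DF = P = 9531/10000 ≈ 0.953100

1 1 2427/2500
2 2 9531/10000
DF(2y) = 9531/10000 ≈ 0.953100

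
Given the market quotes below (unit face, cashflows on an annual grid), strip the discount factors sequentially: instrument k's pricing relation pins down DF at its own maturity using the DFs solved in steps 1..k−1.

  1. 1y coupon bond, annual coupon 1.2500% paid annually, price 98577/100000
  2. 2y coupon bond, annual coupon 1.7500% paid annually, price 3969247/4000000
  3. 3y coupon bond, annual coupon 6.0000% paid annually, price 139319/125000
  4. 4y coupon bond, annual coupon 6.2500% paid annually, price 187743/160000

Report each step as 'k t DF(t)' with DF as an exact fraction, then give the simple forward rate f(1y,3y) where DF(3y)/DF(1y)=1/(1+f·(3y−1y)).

step 1 [1y] bond c/1=1/80: DF=(98577/100000 − 1/80·(0))/(1+1/80) = 1217/1250 ≈ 0.973600
step 2 [2y] bond c/1=7/400: DF=(3969247/4000000 − 7/400·(0.973600))/(1+7/400) = 1917/2000 ≈ 0.958500
step 3 [3y] bond c/1=3/50: DF=(139319/125000 − 3/50·(0.973600+0.958500))/(1+3/50) = 9421/10000 ≈ 0.942100
step 4 [4y] bond c/1=1/16: DF=(187743/160000 − 1/16·(0.973600+0.958500+0.942100))/(1+1/16) = 9353/10000 ≈ 0.935300

1 1 1217/1250
2 2 1917/2000
3 3 9421/10000
4 4 9353/10000
f(1y,3y) = ((1217/1250)/(9421/10000) − 1)/(2) = 315/18842 ≈ 1.6718%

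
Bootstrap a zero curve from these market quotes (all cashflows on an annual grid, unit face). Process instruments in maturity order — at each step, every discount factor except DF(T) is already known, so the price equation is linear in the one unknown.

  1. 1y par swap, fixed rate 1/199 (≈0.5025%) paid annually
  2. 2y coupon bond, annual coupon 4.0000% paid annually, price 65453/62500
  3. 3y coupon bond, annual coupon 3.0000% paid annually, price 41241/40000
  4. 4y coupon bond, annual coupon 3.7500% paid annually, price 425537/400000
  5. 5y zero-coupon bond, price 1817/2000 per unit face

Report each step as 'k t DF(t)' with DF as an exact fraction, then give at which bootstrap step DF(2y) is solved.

step 1 [1y] swap r/1=1/199: DF=(1 − 1/199·(0))/(1+1/199) = 199/200 ≈ 0.995000
step 2 [2y] bond c/1=1/25: DF=(65453/62500 − 1/25·(0.995000))/(1+1/25) = 9687/10000 ≈ 0.968700
step 3 [3y] bond c/1=3/100: DF=(41241/40000 − 3/100·(0.995000+0.968700))/(1+3/100) = 4719/5000 ≈ 0.943800
step 4 [4y] bond c/1=3/80: DF=(425537/400000 − 3/80·(0.995000+0.968700+0.943800))/(1+3/80) = 9203/10000 ≈ 0.920300
step 5 [5y] zero: DF = P = 1817/2000 ≈ 0.908500

1 1 199/200
2 2 9687/10000
3 3 4719/5000
4 4 9203/10000
5 5 1817/2000
DF(2y) is solved at step 2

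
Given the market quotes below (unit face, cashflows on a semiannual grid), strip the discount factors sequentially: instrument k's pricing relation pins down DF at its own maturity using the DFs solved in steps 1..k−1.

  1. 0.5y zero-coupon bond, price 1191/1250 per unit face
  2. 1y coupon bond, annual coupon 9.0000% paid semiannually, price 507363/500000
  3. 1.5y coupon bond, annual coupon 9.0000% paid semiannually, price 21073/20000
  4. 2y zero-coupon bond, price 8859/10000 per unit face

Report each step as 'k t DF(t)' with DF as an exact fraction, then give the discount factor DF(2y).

step 1 [0.5y] zero: DF = P = 1191/1250 ≈ 0.952800
step 2 [1y] bond c/2=9/200: DF=(507363/500000 − 9/200·(0.952800))/(1+9/200) = 93/100 ≈ 0.930000
step 3 [1.5y] bond c/2=9/200: DF=(21073/20000 − 9/200·(0.952800+0.930000))/(1+9/200) = 1159/1250 ≈ 0.927200
step 4 [2y] zero: DF = P = 8859/10000 ≈ 0.885900

1 1/2 1191/1250
2 1 93/100
3 3/2 1159/1250
4 2 8859/10000
DF(2y) = 8859/10000 ≈ 0.885900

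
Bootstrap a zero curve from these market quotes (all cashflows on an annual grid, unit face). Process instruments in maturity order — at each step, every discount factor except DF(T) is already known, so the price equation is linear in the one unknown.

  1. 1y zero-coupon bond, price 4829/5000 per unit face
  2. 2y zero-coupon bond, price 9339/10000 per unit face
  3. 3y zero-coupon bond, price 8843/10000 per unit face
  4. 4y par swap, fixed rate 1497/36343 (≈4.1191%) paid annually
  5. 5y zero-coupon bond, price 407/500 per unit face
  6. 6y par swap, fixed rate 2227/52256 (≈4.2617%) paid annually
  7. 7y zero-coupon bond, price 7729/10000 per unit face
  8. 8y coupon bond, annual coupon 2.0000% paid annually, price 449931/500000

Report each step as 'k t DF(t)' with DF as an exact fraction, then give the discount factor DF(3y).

1 1 4829/5000
2 2 9339/10000
3 3 8843/10000
4 4 8503/10000
5 5 407/500
6 6 7773/10000
7 7 7729/10000
8 8 3823/5000
DF(3y) = 8843/10000 ≈ 0.884300

step 1 [1y] zero: DF = P = 4829/5000 ≈ 0.965800
step 2 [2y] zero: DF = P = 9339/10000 ≈ 0.933900
step 3 [3y] zero: DF = P = 8843/10000 ≈ 0.884300
step 4 [4y] swap r/1=1497/36343: DF=(1 − 1497/36343·(0.965800+0.933900+0.884300))/(1+1497/36343) = 8503/10000 ≈ 0.850300
step 5 [5y] zero: DF = P = 407/500 ≈ 0.814000
step 6 [6y] swap r/1=2227/52256: DF=(1 − 2227/52256·(0.965800+0.933900+0.884300+0.850300+0.814000))/(1+2227/52256) = 7773/10000 ≈ 0.777300
step 7 [7y] zero: DF = P = 7729/10000 ≈ 0.772900
step 8 [8y] bond c/1=1/50: DF=(449931/500000 − 1/50·(0.965800+0.933900+0.884300+0.850300+0.814000+0.777300+0.772900))/(1+1/50) = 3823/5000 ≈ 0.764600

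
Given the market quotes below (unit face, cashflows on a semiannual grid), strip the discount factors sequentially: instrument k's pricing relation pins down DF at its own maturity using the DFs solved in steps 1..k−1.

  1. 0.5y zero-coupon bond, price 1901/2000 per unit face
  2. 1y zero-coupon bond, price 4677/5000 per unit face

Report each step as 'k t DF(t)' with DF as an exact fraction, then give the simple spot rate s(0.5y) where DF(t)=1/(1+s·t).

step 1 [0.5y] zero: DF = P = 1901/2000 ≈ 0.950500
step 2 [1y] zero: DF = P = 4677/5000 ≈ 0.935400

1 1/2 1901/2000
2 1 4677/5000
s(0.5y) = (1/(1901/2000) − 1)/(1/2) = 198/1901 ≈ 10.4156%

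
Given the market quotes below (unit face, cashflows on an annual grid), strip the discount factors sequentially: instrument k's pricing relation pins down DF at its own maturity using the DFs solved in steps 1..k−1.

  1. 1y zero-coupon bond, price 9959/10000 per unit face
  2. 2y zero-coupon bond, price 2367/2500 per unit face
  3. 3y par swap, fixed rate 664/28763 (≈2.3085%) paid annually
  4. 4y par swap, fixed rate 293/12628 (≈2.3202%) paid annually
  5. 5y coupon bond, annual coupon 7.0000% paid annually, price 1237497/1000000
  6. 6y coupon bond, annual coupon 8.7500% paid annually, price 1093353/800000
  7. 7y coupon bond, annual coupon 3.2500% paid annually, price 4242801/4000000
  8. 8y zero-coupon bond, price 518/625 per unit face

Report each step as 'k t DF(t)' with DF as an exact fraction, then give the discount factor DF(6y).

step 1 [1y] zero: DF = P = 9959/10000 ≈ 0.995900
step 2 [2y] zero: DF = P = 2367/2500 ≈ 0.946800
step 3 [3y] swap r/1=664/28763: DF=(1 − 664/28763·(0.995900+0.946800))/(1+664/28763) = 1167/1250 ≈ 0.933600
step 4 [4y] swap r/1=293/12628: DF=(1 − 293/12628·(0.995900+0.946800+0.933600))/(1+293/12628) = 9121/10000 ≈ 0.912100
step 5 [5y] bond c/1=7/100: DF=(1237497/1000000 − 7/100·(0.995900+0.946800+0.933600+0.912100))/(1+7/100) = 9087/10000 ≈ 0.908700
step 6 [6y] bond c/1=7/80: DF=(1093353/800000 − 7/80·(0.995900+0.946800+0.933600+0.912100+0.908700))/(1+7/80) = 2197/2500 ≈ 0.878800
step 7 [7y] bond c/1=13/400: DF=(4242801/4000000 − 13/400·(0.995900+0.946800+0.933600+0.912100+0.908700+0.878800))/(1+13/400) = 4259/5000 ≈ 0.851800
step 8 [8y] zero: DF = P = 518/625 ≈ 0.828800

1 1 9959/10000
2 2 2367/2500
3 3 1167/1250
4 4 9121/10000
5 5 9087/10000
6 6 2197/2500
7 7 4259/5000
8 8 518/625
DF(6y) = 2197/2500 ≈ 0.878800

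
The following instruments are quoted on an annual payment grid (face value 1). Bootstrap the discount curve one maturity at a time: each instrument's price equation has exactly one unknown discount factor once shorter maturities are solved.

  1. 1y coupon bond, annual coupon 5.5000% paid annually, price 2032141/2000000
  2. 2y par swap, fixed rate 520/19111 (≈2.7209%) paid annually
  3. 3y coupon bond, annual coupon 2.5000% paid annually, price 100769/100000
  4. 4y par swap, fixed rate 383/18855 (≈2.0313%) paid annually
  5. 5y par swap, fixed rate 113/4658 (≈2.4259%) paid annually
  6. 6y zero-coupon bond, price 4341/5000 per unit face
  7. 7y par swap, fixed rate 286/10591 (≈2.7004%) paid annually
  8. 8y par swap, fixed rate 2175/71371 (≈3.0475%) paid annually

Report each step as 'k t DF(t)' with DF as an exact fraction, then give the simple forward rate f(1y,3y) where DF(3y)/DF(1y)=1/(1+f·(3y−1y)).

step 1 [1y] bond c/1=11/200: DF=(2032141/2000000 − 11/200·(0))/(1+11/200) = 9631/10000 ≈ 0.963100
step 2 [2y] swap r/1=520/19111: DF=(1 − 520/19111·(0.963100))/(1+520/19111) = 237/250 ≈ 0.948000
step 3 [3y] bond c/1=1/40: DF=(100769/100000 − 1/40·(0.963100+0.948000))/(1+1/40) = 1873/2000 ≈ 0.936500
step 4 [4y] swap r/1=383/18855: DF=(1 − 383/18855·(0.963100+0.948000+0.936500))/(1+383/18855) = 4617/5000 ≈ 0.923400
step 5 [5y] swap r/1=113/4658: DF=(1 − 113/4658·(0.963100+0.948000+0.936500+0.923400))/(1+113/4658) = 887/1000 ≈ 0.887000
step 6 [6y] zero: DF = P = 4341/5000 ≈ 0.868200
step 7 [7y] swap r/1=286/10591: DF=(1 − 286/10591·(0.963100+0.948000+0.936500+0.923400+0.887000+0.868200))/(1+286/10591) = 2071/2500 ≈ 0.828400
step 8 [8y] swap r/1=2175/71371: DF=(1 − 2175/71371·(0.963100+0.948000+0.936500+0.923400+0.887000+0.868200+0.828400))/(1+2175/71371) = 313/400 ≈ 0.782500

1 1 9631/10000
2 2 237/250
3 3 1873/2000
4 4 4617/5000
5 5 887/1000
6 6 4341/5000
7 7 2071/2500
8 8 313/400
f(1y,3y) = ((9631/10000)/(1873/2000) − 1)/(2) = 133/9365 ≈ 1.4202%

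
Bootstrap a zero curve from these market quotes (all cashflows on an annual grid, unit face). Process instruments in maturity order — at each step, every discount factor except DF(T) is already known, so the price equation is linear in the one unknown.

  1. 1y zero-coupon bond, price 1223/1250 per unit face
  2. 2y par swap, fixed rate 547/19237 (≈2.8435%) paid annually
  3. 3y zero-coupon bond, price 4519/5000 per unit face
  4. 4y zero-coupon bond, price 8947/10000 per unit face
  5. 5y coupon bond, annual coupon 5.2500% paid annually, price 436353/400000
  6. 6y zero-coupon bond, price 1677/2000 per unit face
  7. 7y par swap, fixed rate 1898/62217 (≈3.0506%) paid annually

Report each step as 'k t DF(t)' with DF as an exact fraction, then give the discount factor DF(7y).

1 1 1223/1250
2 2 9453/10000
3 3 4519/5000
4 4 8947/10000
5 5 2127/2500
6 6 1677/2000
7 7 4051/5000
DF(7y) = 4051/5000 ≈ 0.810200

step 1 [1y] zero: DF = P = 1223/1250 ≈ 0.978400
step 2 [2y] swap r/1=547/19237: DF=(1 − 547/19237·(0.978400))/(1+547/19237) = 9453/10000 ≈ 0.945300
step 3 [3y] zero: DF = P = 4519/5000 ≈ 0.903800
step 4 [4y] zero: DF = P = 8947/10000 ≈ 0.894700
step 5 [5y] bond c/1=21/400: DF=(436353/400000 − 21/400·(0.978400+0.945300+0.903800+0.894700))/(1+21/400) = 2127/2500 ≈ 0.850800
step 6 [6y] zero: DF = P = 1677/2000 ≈ 0.838500
step 7 [7y] swap r/1=1898/62217: DF=(1 − 1898/62217·(0.978400+0.945300+0.903800+0.894700+0.850800+0.838500))/(1+1898/62217) = 4051/5000 ≈ 0.810200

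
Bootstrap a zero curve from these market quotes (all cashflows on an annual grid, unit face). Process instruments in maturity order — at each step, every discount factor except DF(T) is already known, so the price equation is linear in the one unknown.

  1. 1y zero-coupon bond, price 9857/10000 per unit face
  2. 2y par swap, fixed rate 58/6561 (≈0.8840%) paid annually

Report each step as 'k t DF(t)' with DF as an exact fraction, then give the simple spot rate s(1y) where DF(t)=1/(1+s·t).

step 1 [1y] zero: DF = P = 9857/10000 ≈ 0.985700
step 2 [2y] swap r/1=58/6561: DF=(1 − 58/6561·(0.985700))/(1+58/6561) = 4913/5000 ≈ 0.982600

1 1 9857/10000
2 2 4913/5000
s(1y) = (1/(9857/10000) − 1)/(1) = 143/9857 ≈ 1.4507%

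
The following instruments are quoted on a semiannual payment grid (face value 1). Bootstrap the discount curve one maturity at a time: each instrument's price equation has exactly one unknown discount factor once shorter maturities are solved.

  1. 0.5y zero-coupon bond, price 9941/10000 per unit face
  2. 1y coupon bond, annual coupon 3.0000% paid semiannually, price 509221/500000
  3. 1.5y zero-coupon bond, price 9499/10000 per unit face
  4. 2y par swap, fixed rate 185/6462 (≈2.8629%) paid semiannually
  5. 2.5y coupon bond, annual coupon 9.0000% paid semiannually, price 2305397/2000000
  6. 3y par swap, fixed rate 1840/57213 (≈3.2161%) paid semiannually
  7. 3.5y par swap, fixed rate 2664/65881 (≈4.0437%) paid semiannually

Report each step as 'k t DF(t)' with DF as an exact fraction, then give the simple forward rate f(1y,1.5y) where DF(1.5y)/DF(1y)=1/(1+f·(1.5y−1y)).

1 1/2 9941/10000
2 1 9887/10000
3 3/2 9499/10000
4 2 1889/2000
5 5/2 9361/10000
6 3 227/250
7 7/2 2167/2500
f(1y,1.5y) = ((9887/10000)/(9499/10000) − 1)/(1/2) = 776/9499 ≈ 8.1693%

step 1 [0.5y] zero: DF = P = 9941/10000 ≈ 0.994100
step 2 [1y] bond c/2=3/200: DF=(509221/500000 − 3/200·(0.994100))/(1+3/200) = 9887/10000 ≈ 0.988700
step 3 [1.5y] zero: DF = P = 9499/10000 ≈ 0.949900
step 4 [2y] swap r/2=185/12924: DF=(1 − 185/12924·(0.994100+0.988700+0.949900))/(1+185/12924) = 1889/2000 ≈ 0.944500
step 5 [2.5y] bond c/2=9/200: DF=(2305397/2000000 − 9/200·(0.994100+0.988700+0.949900+0.944500))/(1+9/200) = 9361/10000 ≈ 0.936100
step 6 [3y] swap r/2=920/57213: DF=(1 − 920/57213·(0.994100+0.988700+0.949900+0.944500+0.936100))/(1+920/57213) = 227/250 ≈ 0.908000
step 7 [3.5y] swap r/2=1332/65881: DF=(1 − 1332/65881·(0.994100+0.988700+0.949900+0.944500+0.936100+0.908000))/(1+1332/65881) = 2167/2500 ≈ 0.866800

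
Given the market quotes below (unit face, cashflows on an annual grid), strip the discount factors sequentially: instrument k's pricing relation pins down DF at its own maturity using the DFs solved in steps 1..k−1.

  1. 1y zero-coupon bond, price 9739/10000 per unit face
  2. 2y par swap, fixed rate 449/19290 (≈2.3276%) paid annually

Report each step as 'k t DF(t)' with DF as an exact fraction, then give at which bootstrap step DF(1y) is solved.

1 1 9739/10000
2 2 9551/10000
DF(1y) is solved at step 1

step 1 [1y] zero: DF = P = 9739/10000 ≈ 0.973900
step 2 [2y] swap r/1=449/19290: DF=(1 − 449/19290·(0.973900))/(1+449/19290) = 9551/10000 ≈ 0.955100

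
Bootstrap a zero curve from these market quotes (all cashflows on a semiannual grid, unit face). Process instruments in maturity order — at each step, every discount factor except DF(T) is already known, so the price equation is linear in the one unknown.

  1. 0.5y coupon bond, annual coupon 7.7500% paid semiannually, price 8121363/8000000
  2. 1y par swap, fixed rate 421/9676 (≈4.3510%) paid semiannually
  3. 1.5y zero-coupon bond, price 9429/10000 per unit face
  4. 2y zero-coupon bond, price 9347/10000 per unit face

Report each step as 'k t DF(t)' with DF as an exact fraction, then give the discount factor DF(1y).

step 1 [0.5y] bond c/2=31/800: DF=(8121363/8000000 − 31/800·(0))/(1+31/800) = 9773/10000 ≈ 0.977300
step 2 [1y] swap r/2=421/19352: DF=(1 − 421/19352·(0.977300))/(1+421/19352) = 9579/10000 ≈ 0.957900
step 3 [1.5y] zero: DF = P = 9429/10000 ≈ 0.942900
step 4 [2y] zero: DF = P = 9347/10000 ≈ 0.934700

1 1/2 9773/10000
2 1 9579/10000
3 3/2 9429/10000
4 2 9347/10000
DF(1y) = 9579/10000 ≈ 0.957900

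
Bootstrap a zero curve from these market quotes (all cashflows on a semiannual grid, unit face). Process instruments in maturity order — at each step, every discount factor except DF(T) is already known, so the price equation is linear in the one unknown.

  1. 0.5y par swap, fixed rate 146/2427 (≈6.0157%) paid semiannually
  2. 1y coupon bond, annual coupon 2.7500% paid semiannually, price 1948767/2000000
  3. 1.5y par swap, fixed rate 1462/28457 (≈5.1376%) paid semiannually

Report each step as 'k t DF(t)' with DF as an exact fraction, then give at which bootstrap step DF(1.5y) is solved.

1 1/2 2427/2500
2 1 237/250
3 3/2 9269/10000
DF(1.5y) is solved at step 3

step 1 [0.5y] swap r/2=73/2427: DF=(1 − 73/2427·(0))/(1+73/2427) = 2427/2500 ≈ 0.970800
step 2 [1y] bond c/2=11/800: DF=(1948767/2000000 − 11/800·(0.970800))/(1+11/800) = 237/250 ≈ 0.948000
step 3 [1.5y] swap r/2=731/28457: DF=(1 − 731/28457·(0.970800+0.948000))/(1+731/28457) = 9269/10000 ≈ 0.926900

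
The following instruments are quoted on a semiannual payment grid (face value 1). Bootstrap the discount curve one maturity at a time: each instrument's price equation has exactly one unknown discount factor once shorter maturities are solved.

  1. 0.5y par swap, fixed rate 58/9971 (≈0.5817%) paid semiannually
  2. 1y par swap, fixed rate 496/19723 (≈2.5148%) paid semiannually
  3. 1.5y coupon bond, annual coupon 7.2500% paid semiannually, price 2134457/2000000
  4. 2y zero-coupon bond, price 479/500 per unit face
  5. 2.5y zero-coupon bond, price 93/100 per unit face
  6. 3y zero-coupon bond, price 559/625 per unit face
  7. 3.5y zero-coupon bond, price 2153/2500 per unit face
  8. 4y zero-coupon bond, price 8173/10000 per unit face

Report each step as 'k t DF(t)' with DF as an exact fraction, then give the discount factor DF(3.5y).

step 1 [0.5y] swap r/2=29/9971: DF=(1 − 29/9971·(0))/(1+29/9971) = 9971/10000 ≈ 0.997100
step 2 [1y] swap r/2=248/19723: DF=(1 − 248/19723·(0.997100))/(1+248/19723) = 1219/1250 ≈ 0.975200
step 3 [1.5y] bond c/2=29/800: DF=(2134457/2000000 − 29/800·(0.997100+0.975200))/(1+29/800) = 9609/10000 ≈ 0.960900
step 4 [2y] zero: DF = P = 479/500 ≈ 0.958000
step 5 [2.5y] zero: DF = P = 93/100 ≈ 0.930000
step 6 [3y] zero: DF = P = 559/625 ≈ 0.894400
step 7 [3.5y] zero: DF = P = 2153/2500 ≈ 0.861200
step 8 [4y] zero: DF = P = 8173/10000 ≈ 0.817300

1 1/2 9971/10000
2 1 1219/1250
3 3/2 9609/10000
4 2 479/500
5 5/2 93/100
6 3 559/625
7 7/2 2153/2500
8 4 8173/10000
DF(3.5y) = 2153/2500 ≈ 0.861200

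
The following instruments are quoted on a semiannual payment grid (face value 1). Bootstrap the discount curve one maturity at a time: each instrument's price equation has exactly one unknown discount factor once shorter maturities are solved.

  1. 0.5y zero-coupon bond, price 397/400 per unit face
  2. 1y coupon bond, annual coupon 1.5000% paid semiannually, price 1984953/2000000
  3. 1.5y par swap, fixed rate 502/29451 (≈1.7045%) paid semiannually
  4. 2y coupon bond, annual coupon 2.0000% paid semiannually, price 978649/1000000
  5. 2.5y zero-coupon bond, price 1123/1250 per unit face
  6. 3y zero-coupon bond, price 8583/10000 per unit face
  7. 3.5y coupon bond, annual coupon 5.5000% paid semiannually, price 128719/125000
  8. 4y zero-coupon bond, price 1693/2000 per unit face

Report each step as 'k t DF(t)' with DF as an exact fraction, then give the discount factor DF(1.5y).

step 1 [0.5y] zero: DF = P = 397/400 ≈ 0.992500
step 2 [1y] bond c/2=3/400: DF=(1984953/2000000 − 3/400·(0.992500))/(1+3/400) = 9777/10000 ≈ 0.977700
step 3 [1.5y] swap r/2=251/29451: DF=(1 − 251/29451·(0.992500+0.977700))/(1+251/29451) = 9749/10000 ≈ 0.974900
step 4 [2y] bond c/2=1/100: DF=(978649/1000000 − 1/100·(0.992500+0.977700+0.974900))/(1+1/100) = 4699/5000 ≈ 0.939800
step 5 [2.5y] zero: DF = P = 1123/1250 ≈ 0.898400
step 6 [3y] zero: DF = P = 8583/10000 ≈ 0.858300
step 7 [3.5y] bond c/2=11/400: DF=(128719/125000 − 11/400·(0.992500+0.977700+0.974900+0.939800+0.898400+0.858300))/(1+11/400) = 532/625 ≈ 0.851200
step 8 [4y] zero: DF = P = 1693/2000 ≈ 0.846500

1 1/2 397/400
2 1 9777/10000
3 3/2 9749/10000
4 2 4699/5000
5 5/2 1123/1250
6 3 8583/10000
7 7/2 532/625
8 4 1693/2000
DF(1.5y) = 9749/10000 ≈ 0.974900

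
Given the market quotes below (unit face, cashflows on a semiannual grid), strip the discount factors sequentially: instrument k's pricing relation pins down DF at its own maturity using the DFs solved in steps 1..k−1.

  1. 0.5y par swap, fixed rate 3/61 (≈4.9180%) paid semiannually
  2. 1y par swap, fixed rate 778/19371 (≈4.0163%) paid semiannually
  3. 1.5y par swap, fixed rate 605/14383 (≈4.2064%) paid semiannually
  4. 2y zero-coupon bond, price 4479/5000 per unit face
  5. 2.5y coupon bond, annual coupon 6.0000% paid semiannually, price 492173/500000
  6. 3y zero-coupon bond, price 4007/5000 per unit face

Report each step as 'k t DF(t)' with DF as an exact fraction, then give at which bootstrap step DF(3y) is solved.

step 1 [0.5y] swap r/2=3/122: DF=(1 − 3/122·(0))/(1+3/122) = 122/125 ≈ 0.976000
step 2 [1y] swap r/2=389/19371: DF=(1 − 389/19371·(0.976000))/(1+389/19371) = 9611/10000 ≈ 0.961100
step 3 [1.5y] swap r/2=605/28766: DF=(1 − 605/28766·(0.976000+0.961100))/(1+605/28766) = 1879/2000 ≈ 0.939500
step 4 [2y] zero: DF = P = 4479/5000 ≈ 0.895800
step 5 [2.5y] bond c/2=3/100: DF=(492173/500000 − 3/100·(0.976000+0.961100+0.939500+0.895800))/(1+3/100) = 4229/5000 ≈ 0.845800
step 6 [3y] zero: DF = P = 4007/5000 ≈ 0.801400

1 1/2 122/125
2 1 9611/10000
3 3/2 1879/2000
4 2 4479/5000
5 5/2 4229/5000
6 3 4007/5000
DF(3y) is solved at step 6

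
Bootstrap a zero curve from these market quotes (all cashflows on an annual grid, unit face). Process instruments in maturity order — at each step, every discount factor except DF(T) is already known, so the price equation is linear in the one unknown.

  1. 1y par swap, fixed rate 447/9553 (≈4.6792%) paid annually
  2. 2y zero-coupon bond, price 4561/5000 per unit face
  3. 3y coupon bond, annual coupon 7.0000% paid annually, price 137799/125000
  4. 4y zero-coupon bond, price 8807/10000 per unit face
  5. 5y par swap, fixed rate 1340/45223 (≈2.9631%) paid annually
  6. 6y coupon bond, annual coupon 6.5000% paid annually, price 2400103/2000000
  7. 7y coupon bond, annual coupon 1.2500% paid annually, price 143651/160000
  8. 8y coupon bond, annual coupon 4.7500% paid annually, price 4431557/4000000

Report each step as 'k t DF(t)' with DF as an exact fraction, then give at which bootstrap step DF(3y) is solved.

step 1 [1y] swap r/1=447/9553: DF=(1 − 447/9553·(0))/(1+447/9553) = 9553/10000 ≈ 0.955300
step 2 [2y] zero: DF = P = 4561/5000 ≈ 0.912200
step 3 [3y] bond c/1=7/100: DF=(137799/125000 − 7/100·(0.955300+0.912200))/(1+7/100) = 9081/10000 ≈ 0.908100
step 4 [4y] zero: DF = P = 8807/10000 ≈ 0.880700
step 5 [5y] swap r/1=1340/45223: DF=(1 − 1340/45223·(0.955300+0.912200+0.908100+0.880700))/(1+1340/45223) = 433/500 ≈ 0.866000
step 6 [6y] bond c/1=13/200: DF=(2400103/2000000 − 13/200·(0.955300+0.912200+0.908100+0.880700+0.866000))/(1+13/200) = 2127/2500 ≈ 0.850800
step 7 [7y] bond c/1=1/80: DF=(143651/160000 − 1/80·(0.955300+0.912200+0.908100+0.880700+0.866000+0.850800))/(1+1/80) = 2051/2500 ≈ 0.820400
step 8 [8y] bond c/1=19/400: DF=(4431557/4000000 − 19/400·(0.955300+0.912200+0.908100+0.880700+0.866000+0.850800+0.820400))/(1+19/400) = 971/1250 ≈ 0.776800

1 1 9553/10000
2 2 4561/5000
3 3 9081/10000
4 4 8807/10000
5 5 433/500
6 6 2127/2500
7 7 2051/2500
8 8 971/1250
DF(3y) is solved at step 3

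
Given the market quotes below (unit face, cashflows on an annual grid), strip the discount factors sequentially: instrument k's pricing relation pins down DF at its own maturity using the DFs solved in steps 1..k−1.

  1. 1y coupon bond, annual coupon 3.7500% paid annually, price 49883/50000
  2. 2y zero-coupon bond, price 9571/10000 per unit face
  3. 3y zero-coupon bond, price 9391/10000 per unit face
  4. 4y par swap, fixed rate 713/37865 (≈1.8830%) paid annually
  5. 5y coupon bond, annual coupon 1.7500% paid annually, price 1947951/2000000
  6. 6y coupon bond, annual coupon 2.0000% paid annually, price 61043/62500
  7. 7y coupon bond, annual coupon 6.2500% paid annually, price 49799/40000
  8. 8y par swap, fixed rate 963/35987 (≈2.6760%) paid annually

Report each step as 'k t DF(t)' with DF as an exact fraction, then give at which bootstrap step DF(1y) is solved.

1 1 601/625
2 2 9571/10000
3 3 9391/10000
4 4 9287/10000
5 5 8921/10000
6 6 4329/5000
7 7 1057/1250
8 8 4037/5000
DF(1y) is solved at step 1

step 1 [1y] bond c/1=3/80: DF=(49883/50000 − 3/80·(0))/(1+3/80) = 601/625 ≈ 0.961600
step 2 [2y] zero: DF = P = 9571/10000 ≈ 0.957100
step 3 [3y] zero: DF = P = 9391/10000 ≈ 0.939100
step 4 [4y] swap r/1=713/37865: DF=(1 − 713/37865·(0.961600+0.957100+0.939100))/(1+713/37865) = 9287/10000 ≈ 0.928700
step 5 [5y] bond c/1=7/400: DF=(1947951/2000000 − 7/400·(0.961600+0.957100+0.939100+0.928700))/(1+7/400) = 8921/10000 ≈ 0.892100
step 6 [6y] bond c/1=1/50: DF=(61043/62500 − 1/50·(0.961600+0.957100+0.939100+0.928700+0.892100))/(1+1/50) = 4329/5000 ≈ 0.865800
step 7 [7y] bond c/1=1/16: DF=(49799/40000 − 1/16·(0.961600+0.957100+0.939100+0.928700+0.892100+0.865800))/(1+1/16) = 1057/1250 ≈ 0.845600
step 8 [8y] swap r/1=963/35987: DF=(1 − 963/35987·(0.961600+0.957100+0.939100+0.928700+0.892100+0.865800+0.845600))/(1+963/35987) = 4037/5000 ≈ 0.807400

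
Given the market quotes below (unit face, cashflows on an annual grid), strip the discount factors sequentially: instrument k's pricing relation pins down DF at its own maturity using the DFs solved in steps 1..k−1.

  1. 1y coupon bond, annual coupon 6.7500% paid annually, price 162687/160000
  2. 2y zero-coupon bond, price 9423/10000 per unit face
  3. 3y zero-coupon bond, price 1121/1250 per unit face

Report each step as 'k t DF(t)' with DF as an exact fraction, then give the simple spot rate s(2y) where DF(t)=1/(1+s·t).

step 1 [1y] bond c/1=27/400: DF=(162687/160000 − 27/400·(0))/(1+27/400) = 381/400 ≈ 0.952500
step 2 [2y] zero: DF = P = 9423/10000 ≈ 0.942300
step 3 [3y] zero: DF = P = 1121/1250 ≈ 0.896800

1 1 381/400
2 2 9423/10000
3 3 1121/1250
s(2y) = (1/(9423/10000) − 1)/(2) = 577/18846 ≈ 3.0617%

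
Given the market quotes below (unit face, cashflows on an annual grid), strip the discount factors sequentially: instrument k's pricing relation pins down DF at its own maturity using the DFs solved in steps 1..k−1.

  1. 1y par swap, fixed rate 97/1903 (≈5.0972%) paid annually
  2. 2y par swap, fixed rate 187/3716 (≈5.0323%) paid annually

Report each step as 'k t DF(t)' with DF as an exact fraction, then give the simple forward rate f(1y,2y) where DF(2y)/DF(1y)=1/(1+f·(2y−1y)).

1 1 1903/2000
2 2 1813/2000
f(1y,2y) = ((1903/2000)/(1813/2000) − 1)/(1) = 90/1813 ≈ 4.9641%

step 1 [1y] swap r/1=97/1903: DF=(1 − 97/1903·(0))/(1+97/1903) = 1903/2000 ≈ 0.951500
step 2 [2y] swap r/1=187/3716: DF=(1 − 187/3716·(0.951500))/(1+187/3716) = 1813/2000 ≈ 0.906500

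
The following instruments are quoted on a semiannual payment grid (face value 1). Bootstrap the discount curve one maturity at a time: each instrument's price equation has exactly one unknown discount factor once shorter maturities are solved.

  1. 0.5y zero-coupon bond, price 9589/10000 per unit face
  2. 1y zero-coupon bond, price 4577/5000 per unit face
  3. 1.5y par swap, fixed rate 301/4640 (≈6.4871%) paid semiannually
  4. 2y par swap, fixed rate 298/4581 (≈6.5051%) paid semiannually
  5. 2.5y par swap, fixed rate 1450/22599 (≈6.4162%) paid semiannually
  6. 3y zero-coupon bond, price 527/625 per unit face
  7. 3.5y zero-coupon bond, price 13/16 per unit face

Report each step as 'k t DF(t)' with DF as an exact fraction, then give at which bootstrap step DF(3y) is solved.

1 1/2 9589/10000
2 1 4577/5000
3 3/2 9097/10000
4 2 1101/1250
5 5/2 171/200
6 3 527/625
7 7/2 13/16
DF(3y) is solved at step 6

step 1 [0.5y] zero: DF = P = 9589/10000 ≈ 0.958900
step 2 [1y] zero: DF = P = 4577/5000 ≈ 0.915400
step 3 [1.5y] swap r/2=301/9280: DF=(1 − 301/9280·(0.958900+0.915400))/(1+301/9280) = 9097/10000 ≈ 0.909700
step 4 [2y] swap r/2=149/4581: DF=(1 − 149/4581·(0.958900+0.915400+0.909700))/(1+149/4581) = 1101/1250 ≈ 0.880800
step 5 [2.5y] swap r/2=725/22599: DF=(1 − 725/22599·(0.958900+0.915400+0.909700+0.880800))/(1+725/22599) = 171/200 ≈ 0.855000
step 6 [3y] zero: DF = P = 527/625 ≈ 0.843200
step 7 [3.5y] zero: DF = P = 13/16 ≈ 0.812500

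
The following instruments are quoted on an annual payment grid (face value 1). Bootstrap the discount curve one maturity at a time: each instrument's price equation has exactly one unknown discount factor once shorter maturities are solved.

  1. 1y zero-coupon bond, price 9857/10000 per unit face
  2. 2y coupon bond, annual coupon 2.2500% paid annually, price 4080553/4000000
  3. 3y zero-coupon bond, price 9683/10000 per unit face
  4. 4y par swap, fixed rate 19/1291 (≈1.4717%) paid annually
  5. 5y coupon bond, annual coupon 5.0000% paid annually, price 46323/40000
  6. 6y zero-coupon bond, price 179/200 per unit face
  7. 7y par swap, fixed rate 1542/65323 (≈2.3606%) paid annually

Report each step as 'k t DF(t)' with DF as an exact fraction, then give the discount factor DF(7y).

1 1 9857/10000
2 2 122/125
3 3 9683/10000
4 4 943/1000
5 5 1837/2000
6 6 179/200
7 7 4229/5000
DF(7y) = 4229/5000 ≈ 0.845800

step 1 [1y] zero: DF = P = 9857/10000 ≈ 0.985700
step 2 [2y] bond c/1=9/400: DF=(4080553/4000000 − 9/400·(0.985700))/(1+9/400) = 122/125 ≈ 0.976000
step 3 [3y] zero: DF = P = 9683/10000 ≈ 0.968300
step 4 [4y] swap r/1=19/1291: DF=(1 − 19/1291·(0.985700+0.976000+0.968300))/(1+19/1291) = 943/1000 ≈ 0.943000
step 5 [5y] bond c/1=1/20: DF=(46323/40000 − 1/20·(0.985700+0.976000+0.968300+0.943000))/(1+1/20) = 1837/2000 ≈ 0.918500
step 6 [6y] zero: DF = P = 179/200 ≈ 0.895000
step 7 [7y] swap r/1=1542/65323: DF=(1 − 1542/65323·(0.985700+0.976000+0.968300+0.943000+0.918500+0.895000))/(1+1542/65323) = 4229/5000 ≈ 0.845800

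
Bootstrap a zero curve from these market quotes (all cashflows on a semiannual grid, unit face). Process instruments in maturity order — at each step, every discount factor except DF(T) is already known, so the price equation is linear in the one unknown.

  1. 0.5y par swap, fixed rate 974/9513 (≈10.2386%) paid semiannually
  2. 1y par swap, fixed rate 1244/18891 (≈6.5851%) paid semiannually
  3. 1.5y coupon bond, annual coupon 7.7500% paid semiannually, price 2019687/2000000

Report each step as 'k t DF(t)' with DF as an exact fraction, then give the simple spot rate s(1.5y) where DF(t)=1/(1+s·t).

step 1 [0.5y] swap r/2=487/9513: DF=(1 − 487/9513·(0))/(1+487/9513) = 9513/10000 ≈ 0.951300
step 2 [1y] swap r/2=622/18891: DF=(1 − 622/18891·(0.951300))/(1+622/18891) = 4689/5000 ≈ 0.937800
step 3 [1.5y] bond c/2=31/800: DF=(2019687/2000000 − 31/800·(0.951300+0.937800))/(1+31/800) = 9017/10000 ≈ 0.901700

1 1/2 9513/10000
2 1 4689/5000
3 3/2 9017/10000
s(1.5y) = (1/(9017/10000) − 1)/(3/2) = 1966/27051 ≈ 7.2678%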